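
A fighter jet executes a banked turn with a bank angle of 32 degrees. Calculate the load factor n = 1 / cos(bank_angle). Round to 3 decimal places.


Step 1: Convert 32 degrees to radians = 0.558505
Step 2: cos(32 deg) = 0.848048
Step 3: n = 1 / 0.848048 = 1.179

1.179


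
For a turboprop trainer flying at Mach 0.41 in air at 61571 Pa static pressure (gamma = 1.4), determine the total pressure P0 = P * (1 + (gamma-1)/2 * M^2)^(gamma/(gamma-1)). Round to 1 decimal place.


Step 1: (gamma-1)/2 * M^2 = 0.2 * 0.1681 = 0.03362
Step 2: 1 + 0.03362 = 1.03362
Step 3: Exponent gamma/(gamma-1) = 3.5
Step 4: P0 = 61571 * 1.03362^3.5 = 69125.7 Pa

69125.7


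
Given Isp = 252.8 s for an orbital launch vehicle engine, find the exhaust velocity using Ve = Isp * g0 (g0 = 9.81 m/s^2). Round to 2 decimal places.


Step 1: Ve = Isp * g0 = 252.8 * 9.81
Step 2: Ve = 2479.97 m/s

2479.97


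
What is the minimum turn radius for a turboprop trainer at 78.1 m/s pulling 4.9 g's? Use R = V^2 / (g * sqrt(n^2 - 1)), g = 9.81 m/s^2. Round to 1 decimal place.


Step 1: V^2 = 78.1^2 = 6099.61
Step 2: n^2 - 1 = 4.9^2 - 1 = 23.01
Step 3: sqrt(23.01) = 4.796874
Step 4: R = 6099.61 / (9.81 * 4.796874) = 129.6 m

129.6


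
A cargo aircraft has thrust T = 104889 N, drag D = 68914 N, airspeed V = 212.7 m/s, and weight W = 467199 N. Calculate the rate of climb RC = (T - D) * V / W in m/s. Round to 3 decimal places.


Step 1: Excess thrust = T - D = 104889 - 68914 = 35975 N
Step 2: Excess power = 35975 * 212.7 = 7651882.5 W
Step 3: RC = 7651882.5 / 467199 = 16.378 m/s

16.378


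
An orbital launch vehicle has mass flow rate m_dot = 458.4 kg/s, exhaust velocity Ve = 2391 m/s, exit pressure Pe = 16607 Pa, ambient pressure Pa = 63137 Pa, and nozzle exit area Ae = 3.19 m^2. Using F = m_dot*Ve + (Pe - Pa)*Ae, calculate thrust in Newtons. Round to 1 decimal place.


Step 1: Momentum thrust = m_dot * Ve = 458.4 * 2391 = 1096034.4 N
Step 2: Pressure thrust = (Pe - Pa) * Ae = (16607 - 63137) * 3.19 = -148430.70 N
Step 3: Total thrust F = 1096034.4 + -148430.70 = 947603.7 N

947603.7


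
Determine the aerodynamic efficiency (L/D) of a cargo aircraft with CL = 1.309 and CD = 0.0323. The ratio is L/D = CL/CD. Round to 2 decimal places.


Step 1: L/D = CL / CD = 1.309 / 0.0323
Step 2: L/D = 40.53

40.53


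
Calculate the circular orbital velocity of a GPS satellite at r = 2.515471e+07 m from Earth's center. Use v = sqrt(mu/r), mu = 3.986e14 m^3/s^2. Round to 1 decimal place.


Step 1: mu / r = 3.986e14 / 2.515471e+07 = 15845938.9911
Step 2: v = sqrt(15845938.9911) = 3980.7 m/s

3980.7


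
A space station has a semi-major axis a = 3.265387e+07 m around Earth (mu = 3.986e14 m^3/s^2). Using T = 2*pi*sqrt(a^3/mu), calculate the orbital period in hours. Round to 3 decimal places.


Step 1: a^3 / mu = 3.481801e+22 / 3.986e14 = 8.735076e+07
Step 2: sqrt(8.735076e+07) = 9346.1628 s
Step 3: T = 2*pi * 9346.1628 = 58723.67 s
Step 4: T in hours = 58723.67 / 3600 = 16.312 hours

16.312


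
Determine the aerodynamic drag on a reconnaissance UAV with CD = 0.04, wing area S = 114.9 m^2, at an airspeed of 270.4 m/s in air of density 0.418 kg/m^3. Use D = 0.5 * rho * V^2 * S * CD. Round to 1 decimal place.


Step 1: Dynamic pressure q = 0.5 * 0.418 * 270.4^2 = 15281.2774 Pa
Step 2: Drag D = q * S * CD = 15281.2774 * 114.9 * 0.04
Step 3: D = 70232.8 N

70232.8


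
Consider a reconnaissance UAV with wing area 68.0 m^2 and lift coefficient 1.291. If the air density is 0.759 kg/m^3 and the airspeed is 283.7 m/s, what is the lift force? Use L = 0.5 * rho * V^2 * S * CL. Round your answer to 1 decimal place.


Step 1: Calculate dynamic pressure q = 0.5 * 0.759 * 283.7^2 = 0.5 * 0.759 * 80485.69 = 30544.3194 Pa
Step 2: Multiply by wing area and lift coefficient: L = 30544.3194 * 68.0 * 1.291
Step 3: L = 2077013.7161 * 1.291 = 2681424.7 N

2681424.7


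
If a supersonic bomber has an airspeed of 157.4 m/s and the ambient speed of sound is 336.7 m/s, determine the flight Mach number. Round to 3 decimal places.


Step 1: M = V / a = 157.4 / 336.7
Step 2: M = 0.467

0.467


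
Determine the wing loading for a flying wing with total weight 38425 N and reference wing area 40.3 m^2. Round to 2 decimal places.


Step 1: Wing loading = W / S = 38425 / 40.3
Step 2: Wing loading = 953.47 N/m^2

953.47


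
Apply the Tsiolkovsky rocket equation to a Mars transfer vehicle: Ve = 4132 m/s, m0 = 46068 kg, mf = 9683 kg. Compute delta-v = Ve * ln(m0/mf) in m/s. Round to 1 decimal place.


Step 1: Mass ratio m0/mf = 46068 / 9683 = 4.757616
Step 2: ln(4.757616) = 1.559747
Step 3: delta-v = 4132 * 1.559747 = 6444.9 m/s

6444.9


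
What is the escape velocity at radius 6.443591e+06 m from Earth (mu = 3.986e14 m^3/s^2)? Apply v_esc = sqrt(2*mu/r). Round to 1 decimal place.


Step 1: 2*mu/r = 2 * 3.986e14 / 6.443591e+06 = 123719832.6213
Step 2: v_esc = sqrt(123719832.6213) = 11122.9 m/s

11122.9


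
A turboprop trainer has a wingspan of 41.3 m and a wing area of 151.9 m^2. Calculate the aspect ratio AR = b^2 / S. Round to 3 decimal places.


Step 1: b^2 = 41.3^2 = 1705.69
Step 2: AR = 1705.69 / 151.9 = 11.229

11.229


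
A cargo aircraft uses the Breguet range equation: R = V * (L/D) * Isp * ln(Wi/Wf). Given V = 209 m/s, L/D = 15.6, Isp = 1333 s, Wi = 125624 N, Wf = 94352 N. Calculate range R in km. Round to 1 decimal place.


Step 1: Coefficient = V * (L/D) * Isp = 209 * 15.6 * 1333 = 4346113.2 m
Step 2: Wi/Wf = 125624 / 94352 = 1.33144
Step 3: ln(1.33144) = 0.286261
Step 4: R = 4346113.2 * 0.286261 = 1244122.1 m = 1244.1 km

1244.1


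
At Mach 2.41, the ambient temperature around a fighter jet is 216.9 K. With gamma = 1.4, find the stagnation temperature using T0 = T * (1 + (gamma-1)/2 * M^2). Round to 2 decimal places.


Step 1: (gamma-1)/2 = 0.2
Step 2: M^2 = 5.8081
Step 3: 1 + 0.2 * 5.8081 = 2.16162
Step 4: T0 = 216.9 * 2.16162 = 468.86 K

468.86


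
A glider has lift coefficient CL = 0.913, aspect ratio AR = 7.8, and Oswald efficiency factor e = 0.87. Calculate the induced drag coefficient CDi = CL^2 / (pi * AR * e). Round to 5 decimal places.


Step 1: CL^2 = 0.913^2 = 0.833569
Step 2: pi * AR * e = 3.14159 * 7.8 * 0.87 = 21.318848
Step 3: CDi = 0.833569 / 21.318848 = 0.03910

0.03910


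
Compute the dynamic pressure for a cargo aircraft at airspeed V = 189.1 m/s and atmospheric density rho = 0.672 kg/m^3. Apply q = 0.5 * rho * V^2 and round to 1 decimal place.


Step 1: V^2 = 189.1^2 = 35758.81
Step 2: q = 0.5 * 0.672 * 35758.81
Step 3: q = 12015.0 Pa

12015.0


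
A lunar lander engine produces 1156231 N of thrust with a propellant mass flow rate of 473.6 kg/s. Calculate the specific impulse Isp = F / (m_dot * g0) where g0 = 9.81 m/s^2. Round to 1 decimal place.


Step 1: m_dot * g0 = 473.6 * 9.81 = 4646.02
Step 2: Isp = 1156231 / 4646.02 = 248.9 s

248.9


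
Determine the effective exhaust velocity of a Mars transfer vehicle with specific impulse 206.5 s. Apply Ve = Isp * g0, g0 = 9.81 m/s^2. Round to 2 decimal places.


Step 1: Ve = Isp * g0 = 206.5 * 9.81
Step 2: Ve = 2025.77 m/s

2025.77


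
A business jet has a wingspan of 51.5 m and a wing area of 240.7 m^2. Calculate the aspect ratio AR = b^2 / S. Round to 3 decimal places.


Step 1: b^2 = 51.5^2 = 2652.25
Step 2: AR = 2652.25 / 240.7 = 11.019

11.019


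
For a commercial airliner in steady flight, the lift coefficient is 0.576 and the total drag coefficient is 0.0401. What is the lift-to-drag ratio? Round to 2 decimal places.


Step 1: L/D = CL / CD = 0.576 / 0.0401
Step 2: L/D = 14.36

14.36


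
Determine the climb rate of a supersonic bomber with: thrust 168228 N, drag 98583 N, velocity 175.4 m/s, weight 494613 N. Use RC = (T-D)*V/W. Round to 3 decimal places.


Step 1: Excess thrust = T - D = 168228 - 98583 = 69645 N
Step 2: Excess power = 69645 * 175.4 = 12215733.0 W
Step 3: RC = 12215733.0 / 494613 = 24.698 m/s

24.698


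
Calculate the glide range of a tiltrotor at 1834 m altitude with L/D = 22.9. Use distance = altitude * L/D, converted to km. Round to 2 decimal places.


Step 1: Glide distance = altitude * L/D = 1834 * 22.9 = 41998.6 m
Step 2: Convert to km: 41998.6 / 1000 = 42.00 km

42.00


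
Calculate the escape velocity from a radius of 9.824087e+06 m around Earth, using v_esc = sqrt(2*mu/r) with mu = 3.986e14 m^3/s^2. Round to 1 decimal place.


Step 1: 2*mu/r = 2 * 3.986e14 / 9.824087e+06 = 81147489.838
Step 2: v_esc = sqrt(81147489.838) = 9008.2 m/s

9008.2


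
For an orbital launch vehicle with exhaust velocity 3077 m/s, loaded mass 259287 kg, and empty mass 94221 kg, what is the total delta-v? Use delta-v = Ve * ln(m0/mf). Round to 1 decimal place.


Step 1: Mass ratio m0/mf = 259287 / 94221 = 2.751902
Step 2: ln(2.751902) = 1.012292
Step 3: delta-v = 3077 * 1.012292 = 3114.8 m/s

3114.8


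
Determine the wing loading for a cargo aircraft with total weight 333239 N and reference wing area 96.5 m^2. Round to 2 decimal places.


Step 1: Wing loading = W / S = 333239 / 96.5
Step 2: Wing loading = 3453.25 N/m^2

3453.25


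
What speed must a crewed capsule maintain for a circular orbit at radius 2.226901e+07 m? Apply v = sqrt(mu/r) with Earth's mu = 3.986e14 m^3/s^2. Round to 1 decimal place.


Step 1: mu / r = 3.986e14 / 2.226901e+07 = 17899313.8896
Step 2: v = sqrt(17899313.8896) = 4230.8 m/s

4230.8


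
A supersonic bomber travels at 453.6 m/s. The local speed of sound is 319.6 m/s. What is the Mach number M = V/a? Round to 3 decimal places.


Step 1: M = V / a = 453.6 / 319.6
Step 2: M = 1.419

1.419


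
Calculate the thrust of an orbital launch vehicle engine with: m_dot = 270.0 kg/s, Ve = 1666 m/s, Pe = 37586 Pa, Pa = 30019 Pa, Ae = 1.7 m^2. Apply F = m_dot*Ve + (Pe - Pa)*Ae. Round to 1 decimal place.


Step 1: Momentum thrust = m_dot * Ve = 270.0 * 1666 = 449820.0 N
Step 2: Pressure thrust = (Pe - Pa) * Ae = (37586 - 30019) * 1.7 = 12863.9 N
Step 3: Total thrust F = 449820.0 + 12863.9 = 462683.9 N

462683.9


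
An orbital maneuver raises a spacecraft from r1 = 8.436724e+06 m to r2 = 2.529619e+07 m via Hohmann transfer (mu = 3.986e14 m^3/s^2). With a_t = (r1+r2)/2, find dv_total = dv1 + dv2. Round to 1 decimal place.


Step 1: Transfer semi-major axis a_t = (8.436724e+06 + 2.529619e+07) / 2 = 1.686646e+07 m
Step 2: v1 (circular at r1) = sqrt(mu/r1) = 6873.56 m/s
Step 3: v_t1 = sqrt(mu*(2/r1 - 1/a_t)) = 8417.78 m/s
Step 4: dv1 = |8417.78 - 6873.56| = 1544.22 m/s
Step 5: v2 (circular at r2) = 3969.55 m/s, v_t2 = 2807.48 m/s
Step 6: dv2 = |3969.55 - 2807.48| = 1162.07 m/s
Step 7: Total delta-v = 1544.22 + 1162.07 = 2706.3 m/s

2706.3


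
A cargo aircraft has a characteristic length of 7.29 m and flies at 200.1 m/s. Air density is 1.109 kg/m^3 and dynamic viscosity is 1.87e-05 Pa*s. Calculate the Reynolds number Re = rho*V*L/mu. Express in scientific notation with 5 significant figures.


Step 1: Numerator = rho * V * L = 1.109 * 200.1 * 7.29 = 1617.730461
Step 2: Re = 1617.730461 / 1.87e-05
Step 3: Re = 8.6510e+07

8.6510e+07


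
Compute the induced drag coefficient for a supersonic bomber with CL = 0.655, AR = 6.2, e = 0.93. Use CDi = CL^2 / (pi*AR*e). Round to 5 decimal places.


Step 1: CL^2 = 0.655^2 = 0.429025
Step 2: pi * AR * e = 3.14159 * 6.2 * 0.93 = 18.114423
Step 3: CDi = 0.429025 / 18.114423 = 0.02368

0.02368


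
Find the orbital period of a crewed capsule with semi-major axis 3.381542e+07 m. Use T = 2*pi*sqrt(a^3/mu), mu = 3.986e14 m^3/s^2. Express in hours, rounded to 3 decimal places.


Step 1: a^3 / mu = 3.866735e+22 / 3.986e14 = 9.700789e+07
Step 2: sqrt(9.700789e+07) = 9849.2584 s
Step 3: T = 2*pi * 9849.2584 = 61884.72 s
Step 4: T in hours = 61884.72 / 3600 = 17.190 hours

17.190


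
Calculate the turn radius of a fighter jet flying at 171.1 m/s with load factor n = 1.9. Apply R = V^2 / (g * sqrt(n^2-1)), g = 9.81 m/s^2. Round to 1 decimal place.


Step 1: V^2 = 171.1^2 = 29275.21
Step 2: n^2 - 1 = 1.9^2 - 1 = 2.61
Step 3: sqrt(2.61) = 1.615549
Step 4: R = 29275.21 / (9.81 * 1.615549) = 1847.2 m

1847.2


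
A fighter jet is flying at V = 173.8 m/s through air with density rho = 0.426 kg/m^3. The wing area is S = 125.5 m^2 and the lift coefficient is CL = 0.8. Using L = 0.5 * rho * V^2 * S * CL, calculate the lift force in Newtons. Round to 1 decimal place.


Step 1: Calculate dynamic pressure q = 0.5 * 0.426 * 173.8^2 = 0.5 * 0.426 * 30206.44 = 6433.9717 Pa
Step 2: Multiply by wing area and lift coefficient: L = 6433.9717 * 125.5 * 0.8
Step 3: L = 807463.4509 * 0.8 = 645970.8 N

645970.8


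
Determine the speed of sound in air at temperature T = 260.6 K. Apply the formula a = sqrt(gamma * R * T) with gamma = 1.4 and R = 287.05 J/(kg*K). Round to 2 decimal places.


Step 1: gamma * R * T = 1.4 * 287.05 * 260.6 = 104727.322
Step 2: a = sqrt(104727.322) = 323.62 m/s

323.62


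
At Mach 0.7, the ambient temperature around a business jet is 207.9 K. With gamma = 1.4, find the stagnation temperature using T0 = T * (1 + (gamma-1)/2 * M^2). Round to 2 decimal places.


Step 1: (gamma-1)/2 = 0.2
Step 2: M^2 = 0.49
Step 3: 1 + 0.2 * 0.49 = 1.098
Step 4: T0 = 207.9 * 1.098 = 228.27 K

228.27


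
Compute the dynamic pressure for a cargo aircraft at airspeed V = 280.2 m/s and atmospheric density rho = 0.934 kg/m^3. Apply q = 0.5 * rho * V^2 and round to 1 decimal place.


Step 1: V^2 = 280.2^2 = 78512.04
Step 2: q = 0.5 * 0.934 * 78512.04
Step 3: q = 36665.1 Pa

36665.1


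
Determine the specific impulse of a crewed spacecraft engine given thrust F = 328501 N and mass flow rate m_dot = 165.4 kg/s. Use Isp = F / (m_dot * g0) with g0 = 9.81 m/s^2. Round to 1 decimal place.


Step 1: m_dot * g0 = 165.4 * 9.81 = 1622.57
Step 2: Isp = 328501 / 1622.57 = 202.5 s

202.5


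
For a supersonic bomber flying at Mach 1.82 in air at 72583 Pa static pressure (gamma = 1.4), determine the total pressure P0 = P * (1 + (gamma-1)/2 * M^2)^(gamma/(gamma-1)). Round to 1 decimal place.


Step 1: (gamma-1)/2 * M^2 = 0.2 * 3.3124 = 0.66248
Step 2: 1 + 0.66248 = 1.66248
Step 3: Exponent gamma/(gamma-1) = 3.5
Step 4: P0 = 72583 * 1.66248^3.5 = 430013.8 Pa

430013.8


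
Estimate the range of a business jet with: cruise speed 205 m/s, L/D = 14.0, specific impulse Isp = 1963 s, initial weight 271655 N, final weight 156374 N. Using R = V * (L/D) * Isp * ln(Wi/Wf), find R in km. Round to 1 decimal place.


Step 1: Coefficient = V * (L/D) * Isp = 205 * 14.0 * 1963 = 5633810.0 m
Step 2: Wi/Wf = 271655 / 156374 = 1.737213
Step 3: ln(1.737213) = 0.552282
Step 4: R = 5633810.0 * 0.552282 = 3111453.6 m = 3111.5 km

3111.5


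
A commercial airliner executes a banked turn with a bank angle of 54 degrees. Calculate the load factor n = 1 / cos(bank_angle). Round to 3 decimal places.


Step 1: Convert 54 degrees to radians = 0.942478
Step 2: cos(54 deg) = 0.587785
Step 3: n = 1 / 0.587785 = 1.701

1.701


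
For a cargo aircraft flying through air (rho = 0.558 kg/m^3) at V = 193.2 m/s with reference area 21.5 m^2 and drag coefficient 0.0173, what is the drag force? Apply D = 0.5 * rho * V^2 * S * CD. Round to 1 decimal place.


Step 1: Dynamic pressure q = 0.5 * 0.558 * 193.2^2 = 10414.021 Pa
Step 2: Drag D = q * S * CD = 10414.021 * 21.5 * 0.0173
Step 3: D = 3873.5 N

3873.5


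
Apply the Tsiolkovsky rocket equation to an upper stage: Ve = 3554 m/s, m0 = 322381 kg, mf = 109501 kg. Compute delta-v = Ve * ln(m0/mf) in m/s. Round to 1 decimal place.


Step 1: Mass ratio m0/mf = 322381 / 109501 = 2.944092
Step 2: ln(2.944092) = 1.0798
Step 3: delta-v = 3554 * 1.0798 = 3837.6 m/s

3837.6


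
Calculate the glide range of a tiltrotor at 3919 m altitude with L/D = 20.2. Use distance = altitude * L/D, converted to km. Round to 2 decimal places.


Step 1: Glide distance = altitude * L/D = 3919 * 20.2 = 79163.8 m
Step 2: Convert to km: 79163.8 / 1000 = 79.16 km

79.16


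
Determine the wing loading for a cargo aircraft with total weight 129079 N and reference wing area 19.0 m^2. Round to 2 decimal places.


Step 1: Wing loading = W / S = 129079 / 19.0
Step 2: Wing loading = 6793.63 N/m^2

6793.63


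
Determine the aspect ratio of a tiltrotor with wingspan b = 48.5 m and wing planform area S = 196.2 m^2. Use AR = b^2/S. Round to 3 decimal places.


Step 1: b^2 = 48.5^2 = 2352.25
Step 2: AR = 2352.25 / 196.2 = 11.989

11.989


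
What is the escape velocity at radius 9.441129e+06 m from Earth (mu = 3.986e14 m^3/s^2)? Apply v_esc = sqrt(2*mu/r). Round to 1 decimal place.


Step 1: 2*mu/r = 2 * 3.986e14 / 9.441129e+06 = 84439053.8462
Step 2: v_esc = sqrt(84439053.8462) = 9189.1 m/s

9189.1


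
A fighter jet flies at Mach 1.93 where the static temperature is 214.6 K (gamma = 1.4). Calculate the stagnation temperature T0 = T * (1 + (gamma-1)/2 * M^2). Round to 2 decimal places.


Step 1: (gamma-1)/2 = 0.2
Step 2: M^2 = 3.7249
Step 3: 1 + 0.2 * 3.7249 = 1.74498
Step 4: T0 = 214.6 * 1.74498 = 374.47 K

374.47


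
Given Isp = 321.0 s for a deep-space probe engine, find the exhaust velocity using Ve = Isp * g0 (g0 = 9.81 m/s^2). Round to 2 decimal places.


Step 1: Ve = Isp * g0 = 321.0 * 9.81
Step 2: Ve = 3149.01 m/s

3149.01


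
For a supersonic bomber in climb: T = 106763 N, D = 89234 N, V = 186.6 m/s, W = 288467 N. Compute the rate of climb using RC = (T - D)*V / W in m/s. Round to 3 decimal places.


Step 1: Excess thrust = T - D = 106763 - 89234 = 17529 N
Step 2: Excess power = 17529 * 186.6 = 3270911.4 W
Step 3: RC = 3270911.4 / 288467 = 11.339 m/s

11.339


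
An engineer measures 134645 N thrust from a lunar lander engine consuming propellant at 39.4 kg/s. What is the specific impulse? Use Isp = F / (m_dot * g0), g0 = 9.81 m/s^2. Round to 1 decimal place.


Step 1: m_dot * g0 = 39.4 * 9.81 = 386.51
Step 2: Isp = 134645 / 386.51 = 348.4 s

348.4


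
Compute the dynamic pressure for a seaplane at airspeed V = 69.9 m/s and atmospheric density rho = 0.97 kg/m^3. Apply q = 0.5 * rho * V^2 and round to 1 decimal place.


Step 1: V^2 = 69.9^2 = 4886.01
Step 2: q = 0.5 * 0.97 * 4886.01
Step 3: q = 2369.7 Pa

2369.7


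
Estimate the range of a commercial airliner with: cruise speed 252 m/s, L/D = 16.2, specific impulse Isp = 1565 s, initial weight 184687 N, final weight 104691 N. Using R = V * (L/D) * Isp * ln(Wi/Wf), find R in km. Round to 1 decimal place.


Step 1: Coefficient = V * (L/D) * Isp = 252 * 16.2 * 1565 = 6388956.0 m
Step 2: Wi/Wf = 184687 / 104691 = 1.764115
Step 3: ln(1.764115) = 0.567649
Step 4: R = 6388956.0 * 0.567649 = 3626686.7 m = 3626.7 km

3626.7


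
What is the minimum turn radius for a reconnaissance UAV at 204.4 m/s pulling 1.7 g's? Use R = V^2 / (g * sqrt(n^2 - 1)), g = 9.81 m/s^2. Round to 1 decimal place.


Step 1: V^2 = 204.4^2 = 41779.36
Step 2: n^2 - 1 = 1.7^2 - 1 = 1.89
Step 3: sqrt(1.89) = 1.374773
Step 4: R = 41779.36 / (9.81 * 1.374773) = 3097.9 m

3097.9


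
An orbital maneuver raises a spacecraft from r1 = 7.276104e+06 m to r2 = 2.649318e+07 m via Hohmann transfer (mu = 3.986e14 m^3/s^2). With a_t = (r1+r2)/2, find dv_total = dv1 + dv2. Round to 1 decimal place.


Step 1: Transfer semi-major axis a_t = (7.276104e+06 + 2.649318e+07) / 2 = 1.688464e+07 m
Step 2: v1 (circular at r1) = sqrt(mu/r1) = 7401.49 m/s
Step 3: v_t1 = sqrt(mu*(2/r1 - 1/a_t)) = 9271.29 m/s
Step 4: dv1 = |9271.29 - 7401.49| = 1869.8 m/s
Step 5: v2 (circular at r2) = 3878.84 m/s, v_t2 = 2546.27 m/s
Step 6: dv2 = |3878.84 - 2546.27| = 1332.56 m/s
Step 7: Total delta-v = 1869.8 + 1332.56 = 3202.4 m/s

3202.4


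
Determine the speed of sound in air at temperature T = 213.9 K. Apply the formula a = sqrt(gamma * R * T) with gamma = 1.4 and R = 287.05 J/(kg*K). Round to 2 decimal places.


Step 1: gamma * R * T = 1.4 * 287.05 * 213.9 = 85959.993
Step 2: a = sqrt(85959.993) = 293.19 m/s

293.19


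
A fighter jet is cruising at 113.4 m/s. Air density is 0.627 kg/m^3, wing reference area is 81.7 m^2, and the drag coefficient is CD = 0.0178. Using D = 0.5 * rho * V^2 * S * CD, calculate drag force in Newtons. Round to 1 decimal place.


Step 1: Dynamic pressure q = 0.5 * 0.627 * 113.4^2 = 4031.4721 Pa
Step 2: Drag D = q * S * CD = 4031.4721 * 81.7 * 0.0178
Step 3: D = 5862.8 N

5862.8


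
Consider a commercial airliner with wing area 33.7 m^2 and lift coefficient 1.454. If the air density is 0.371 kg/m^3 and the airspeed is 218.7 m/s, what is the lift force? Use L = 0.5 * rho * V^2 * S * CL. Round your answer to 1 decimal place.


Step 1: Calculate dynamic pressure q = 0.5 * 0.371 * 218.7^2 = 0.5 * 0.371 * 47829.69 = 8872.4075 Pa
Step 2: Multiply by wing area and lift coefficient: L = 8872.4075 * 33.7 * 1.454
Step 3: L = 299000.1326 * 1.454 = 434746.2 N

434746.2


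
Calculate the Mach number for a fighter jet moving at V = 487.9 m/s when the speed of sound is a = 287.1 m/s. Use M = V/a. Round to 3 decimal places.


Step 1: M = V / a = 487.9 / 287.1
Step 2: M = 1.699

1.699


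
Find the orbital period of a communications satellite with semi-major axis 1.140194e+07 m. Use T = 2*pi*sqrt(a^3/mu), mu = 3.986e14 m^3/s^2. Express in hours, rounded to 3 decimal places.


Step 1: a^3 / mu = 1.482300e+21 / 3.986e14 = 3.718767e+06
Step 2: sqrt(3.718767e+06) = 1928.4105 s
Step 3: T = 2*pi * 1928.4105 = 12116.56 s
Step 4: T in hours = 12116.56 / 3600 = 3.366 hours

3.366


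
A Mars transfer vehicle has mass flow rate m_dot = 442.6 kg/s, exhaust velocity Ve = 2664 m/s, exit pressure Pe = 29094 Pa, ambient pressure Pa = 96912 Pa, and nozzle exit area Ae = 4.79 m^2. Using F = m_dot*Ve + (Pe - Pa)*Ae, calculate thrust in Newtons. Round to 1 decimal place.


Step 1: Momentum thrust = m_dot * Ve = 442.6 * 2664 = 1179086.4 N
Step 2: Pressure thrust = (Pe - Pa) * Ae = (29094 - 96912) * 4.79 = -324848.22 N
Step 3: Total thrust F = 1179086.4 + -324848.22 = 854238.2 N

854238.2


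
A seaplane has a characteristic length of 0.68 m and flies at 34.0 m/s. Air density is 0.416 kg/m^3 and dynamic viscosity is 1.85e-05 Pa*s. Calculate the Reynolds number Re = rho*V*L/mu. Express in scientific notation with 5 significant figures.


Step 1: Numerator = rho * V * L = 0.416 * 34.0 * 0.68 = 9.61792
Step 2: Re = 9.61792 / 1.85e-05
Step 3: Re = 5.1989e+05

5.1989e+05


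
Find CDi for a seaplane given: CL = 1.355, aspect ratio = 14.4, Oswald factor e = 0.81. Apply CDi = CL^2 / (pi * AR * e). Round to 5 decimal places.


Step 1: CL^2 = 1.355^2 = 1.836025
Step 2: pi * AR * e = 3.14159 * 14.4 * 0.81 = 36.643537
Step 3: CDi = 1.836025 / 36.643537 = 0.05011

0.05011


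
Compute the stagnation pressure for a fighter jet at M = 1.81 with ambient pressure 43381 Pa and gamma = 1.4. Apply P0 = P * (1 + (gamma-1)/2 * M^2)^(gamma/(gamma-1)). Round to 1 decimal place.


Step 1: (gamma-1)/2 * M^2 = 0.2 * 3.2761 = 0.65522
Step 2: 1 + 0.65522 = 1.65522
Step 3: Exponent gamma/(gamma-1) = 3.5
Step 4: P0 = 43381 * 1.65522^3.5 = 253101.4 Pa

253101.4


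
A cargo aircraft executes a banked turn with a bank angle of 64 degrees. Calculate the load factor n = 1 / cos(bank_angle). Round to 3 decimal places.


Step 1: Convert 64 degrees to radians = 1.117011
Step 2: cos(64 deg) = 0.438371
Step 3: n = 1 / 0.438371 = 2.281

2.281


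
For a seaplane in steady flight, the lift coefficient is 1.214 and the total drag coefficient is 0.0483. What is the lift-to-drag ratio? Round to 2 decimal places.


Step 1: L/D = CL / CD = 1.214 / 0.0483
Step 2: L/D = 25.13

25.13


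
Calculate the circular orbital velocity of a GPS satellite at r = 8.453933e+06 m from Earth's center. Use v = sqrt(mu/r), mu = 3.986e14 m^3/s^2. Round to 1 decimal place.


Step 1: mu / r = 3.986e14 / 8.453933e+06 = 47149652.1205
Step 2: v = sqrt(47149652.1205) = 6866.6 m/s

6866.6


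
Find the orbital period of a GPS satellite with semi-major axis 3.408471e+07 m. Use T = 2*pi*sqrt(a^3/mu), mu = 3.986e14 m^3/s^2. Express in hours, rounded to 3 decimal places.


Step 1: a^3 / mu = 3.959851e+22 / 3.986e14 = 9.934397e+07
Step 2: sqrt(9.934397e+07) = 9967.1446 s
Step 3: T = 2*pi * 9967.1446 = 62625.42 s
Step 4: T in hours = 62625.42 / 3600 = 17.396 hours

17.396


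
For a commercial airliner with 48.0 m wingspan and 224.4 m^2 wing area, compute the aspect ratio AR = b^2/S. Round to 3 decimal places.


Step 1: b^2 = 48.0^2 = 2304.0
Step 2: AR = 2304.0 / 224.4 = 10.267

10.267


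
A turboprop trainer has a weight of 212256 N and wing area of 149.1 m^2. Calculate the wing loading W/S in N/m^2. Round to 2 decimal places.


Step 1: Wing loading = W / S = 212256 / 149.1
Step 2: Wing loading = 1423.58 N/m^2

1423.58


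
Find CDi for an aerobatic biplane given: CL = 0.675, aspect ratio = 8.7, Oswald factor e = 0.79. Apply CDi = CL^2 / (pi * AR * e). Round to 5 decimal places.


Step 1: CL^2 = 0.675^2 = 0.455625
Step 2: pi * AR * e = 3.14159 * 8.7 * 0.79 = 21.592166
Step 3: CDi = 0.455625 / 21.592166 = 0.02110

0.02110


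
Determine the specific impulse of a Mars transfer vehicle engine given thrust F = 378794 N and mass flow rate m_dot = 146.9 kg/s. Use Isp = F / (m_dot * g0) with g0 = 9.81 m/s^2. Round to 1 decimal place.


Step 1: m_dot * g0 = 146.9 * 9.81 = 1441.09
Step 2: Isp = 378794 / 1441.09 = 262.9 s

262.9


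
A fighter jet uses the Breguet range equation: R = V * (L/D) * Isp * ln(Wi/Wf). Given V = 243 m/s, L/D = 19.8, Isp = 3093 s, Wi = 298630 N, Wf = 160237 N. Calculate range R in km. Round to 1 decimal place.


Step 1: Coefficient = V * (L/D) * Isp = 243 * 19.8 * 3093 = 14881660.2 m
Step 2: Wi/Wf = 298630 / 160237 = 1.863677
Step 3: ln(1.863677) = 0.622551
Step 4: R = 14881660.2 * 0.622551 = 9264598.1 m = 9264.6 km

9264.6


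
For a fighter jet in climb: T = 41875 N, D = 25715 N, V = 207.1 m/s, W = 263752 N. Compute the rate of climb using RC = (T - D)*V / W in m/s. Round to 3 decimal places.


Step 1: Excess thrust = T - D = 41875 - 25715 = 16160 N
Step 2: Excess power = 16160 * 207.1 = 3346736.0 W
Step 3: RC = 3346736.0 / 263752 = 12.689 m/s

12.689


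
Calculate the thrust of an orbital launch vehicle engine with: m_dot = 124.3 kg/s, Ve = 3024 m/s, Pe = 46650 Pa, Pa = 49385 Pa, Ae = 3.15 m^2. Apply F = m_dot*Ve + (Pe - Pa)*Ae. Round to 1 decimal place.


Step 1: Momentum thrust = m_dot * Ve = 124.3 * 3024 = 375883.2 N
Step 2: Pressure thrust = (Pe - Pa) * Ae = (46650 - 49385) * 3.15 = -8615.25 N
Step 3: Total thrust F = 375883.2 + -8615.25 = 367268.0 N

367268.0


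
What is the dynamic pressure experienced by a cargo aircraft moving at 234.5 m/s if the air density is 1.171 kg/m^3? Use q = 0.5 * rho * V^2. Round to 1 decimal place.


Step 1: V^2 = 234.5^2 = 54990.25
Step 2: q = 0.5 * 1.171 * 54990.25
Step 3: q = 32196.8 Pa

32196.8


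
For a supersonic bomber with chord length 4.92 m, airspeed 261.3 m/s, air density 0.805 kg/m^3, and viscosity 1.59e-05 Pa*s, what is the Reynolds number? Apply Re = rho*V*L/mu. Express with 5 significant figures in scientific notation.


Step 1: Numerator = rho * V * L = 0.805 * 261.3 * 4.92 = 1034.90478
Step 2: Re = 1034.90478 / 1.59e-05
Step 3: Re = 6.5088e+07

6.5088e+07


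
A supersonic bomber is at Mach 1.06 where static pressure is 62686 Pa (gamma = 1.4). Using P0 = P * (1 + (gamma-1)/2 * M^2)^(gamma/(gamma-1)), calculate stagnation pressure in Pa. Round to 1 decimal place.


Step 1: (gamma-1)/2 * M^2 = 0.2 * 1.1236 = 0.22472
Step 2: 1 + 0.22472 = 1.22472
Step 3: Exponent gamma/(gamma-1) = 3.5
Step 4: P0 = 62686 * 1.22472^3.5 = 127438.1 Pa

127438.1


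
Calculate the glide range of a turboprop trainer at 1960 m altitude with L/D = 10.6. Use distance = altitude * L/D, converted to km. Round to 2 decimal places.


Step 1: Glide distance = altitude * L/D = 1960 * 10.6 = 20776.0 m
Step 2: Convert to km: 20776.0 / 1000 = 20.78 km

20.78


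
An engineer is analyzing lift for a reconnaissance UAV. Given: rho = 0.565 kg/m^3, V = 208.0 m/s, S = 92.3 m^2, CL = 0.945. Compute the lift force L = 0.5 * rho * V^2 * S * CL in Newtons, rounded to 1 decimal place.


Step 1: Calculate dynamic pressure q = 0.5 * 0.565 * 208.0^2 = 0.5 * 0.565 * 43264.0 = 12222.08 Pa
Step 2: Multiply by wing area and lift coefficient: L = 12222.08 * 92.3 * 0.945
Step 3: L = 1128097.984 * 0.945 = 1066052.6 N

1066052.6


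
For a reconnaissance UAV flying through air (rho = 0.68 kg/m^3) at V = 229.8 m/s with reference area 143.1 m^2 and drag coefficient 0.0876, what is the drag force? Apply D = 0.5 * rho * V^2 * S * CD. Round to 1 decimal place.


Step 1: Dynamic pressure q = 0.5 * 0.68 * 229.8^2 = 17954.7336 Pa
Step 2: Drag D = q * S * CD = 17954.7336 * 143.1 * 0.0876
Step 3: D = 225072.6 N

225072.6


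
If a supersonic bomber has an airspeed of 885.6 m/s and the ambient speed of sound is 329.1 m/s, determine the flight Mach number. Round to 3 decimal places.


Step 1: M = V / a = 885.6 / 329.1
Step 2: M = 2.691

2.691


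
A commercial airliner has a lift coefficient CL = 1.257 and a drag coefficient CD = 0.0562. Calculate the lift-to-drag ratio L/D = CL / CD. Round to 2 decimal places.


Step 1: L/D = CL / CD = 1.257 / 0.0562
Step 2: L/D = 22.37

22.37


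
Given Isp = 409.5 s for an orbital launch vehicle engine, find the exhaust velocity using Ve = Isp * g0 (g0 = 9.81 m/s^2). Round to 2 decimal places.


Step 1: Ve = Isp * g0 = 409.5 * 9.81
Step 2: Ve = 4017.20 m/s

4017.20


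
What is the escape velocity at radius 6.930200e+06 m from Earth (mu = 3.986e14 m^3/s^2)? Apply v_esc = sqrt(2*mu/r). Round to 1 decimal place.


Step 1: 2*mu/r = 2 * 3.986e14 / 6.930200e+06 = 115032755.1874
Step 2: v_esc = sqrt(115032755.1874) = 10725.3 m/s

10725.3


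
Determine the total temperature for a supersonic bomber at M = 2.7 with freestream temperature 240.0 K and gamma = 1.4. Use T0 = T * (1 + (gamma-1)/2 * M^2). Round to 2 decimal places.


Step 1: (gamma-1)/2 = 0.2
Step 2: M^2 = 7.29
Step 3: 1 + 0.2 * 7.29 = 2.458
Step 4: T0 = 240.0 * 2.458 = 589.92 K

589.92


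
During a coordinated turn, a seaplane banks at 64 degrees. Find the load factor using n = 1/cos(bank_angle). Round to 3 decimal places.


Step 1: Convert 64 degrees to radians = 1.117011
Step 2: cos(64 deg) = 0.438371
Step 3: n = 1 / 0.438371 = 2.281

2.281


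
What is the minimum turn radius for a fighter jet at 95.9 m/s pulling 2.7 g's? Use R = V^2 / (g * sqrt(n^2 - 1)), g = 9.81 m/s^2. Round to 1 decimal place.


Step 1: V^2 = 95.9^2 = 9196.81
Step 2: n^2 - 1 = 2.7^2 - 1 = 6.29
Step 3: sqrt(6.29) = 2.507987
Step 4: R = 9196.81 / (9.81 * 2.507987) = 373.8 m

373.8


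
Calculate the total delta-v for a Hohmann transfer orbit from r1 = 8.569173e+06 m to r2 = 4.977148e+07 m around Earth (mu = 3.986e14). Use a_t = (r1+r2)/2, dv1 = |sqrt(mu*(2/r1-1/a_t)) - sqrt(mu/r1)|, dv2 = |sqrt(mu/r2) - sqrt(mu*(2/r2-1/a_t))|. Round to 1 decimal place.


Step 1: Transfer semi-major axis a_t = (8.569173e+06 + 4.977148e+07) / 2 = 2.917033e+07 m
Step 2: v1 (circular at r1) = sqrt(mu/r1) = 6820.23 m/s
Step 3: v_t1 = sqrt(mu*(2/r1 - 1/a_t)) = 8908.79 m/s
Step 4: dv1 = |8908.79 - 6820.23| = 2088.56 m/s
Step 5: v2 (circular at r2) = 2829.95 m/s, v_t2 = 1533.83 m/s
Step 6: dv2 = |2829.95 - 1533.83| = 1296.12 m/s
Step 7: Total delta-v = 2088.56 + 1296.12 = 3384.7 m/s

3384.7


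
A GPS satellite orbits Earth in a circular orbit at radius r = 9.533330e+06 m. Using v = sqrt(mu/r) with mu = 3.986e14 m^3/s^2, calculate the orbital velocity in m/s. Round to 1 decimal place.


Step 1: mu / r = 3.986e14 / 9.533330e+06 = 41811203.4305
Step 2: v = sqrt(41811203.4305) = 6466.2 m/s

6466.2


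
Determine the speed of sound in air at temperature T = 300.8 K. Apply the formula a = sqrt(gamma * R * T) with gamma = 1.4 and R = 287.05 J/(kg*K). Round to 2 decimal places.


Step 1: gamma * R * T = 1.4 * 287.05 * 300.8 = 120882.496
Step 2: a = sqrt(120882.496) = 347.68 m/s

347.68


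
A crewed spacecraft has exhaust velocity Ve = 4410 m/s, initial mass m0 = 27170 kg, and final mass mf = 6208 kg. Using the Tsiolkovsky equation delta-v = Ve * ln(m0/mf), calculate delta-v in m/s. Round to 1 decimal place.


Step 1: Mass ratio m0/mf = 27170 / 6208 = 4.376611
Step 2: ln(4.376611) = 1.476275
Step 3: delta-v = 4410 * 1.476275 = 6510.4 m/s

6510.4


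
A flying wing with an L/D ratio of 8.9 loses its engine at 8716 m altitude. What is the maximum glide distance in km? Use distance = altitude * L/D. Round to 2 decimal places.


Step 1: Glide distance = altitude * L/D = 8716 * 8.9 = 77572.4 m
Step 2: Convert to km: 77572.4 / 1000 = 77.57 km

77.57


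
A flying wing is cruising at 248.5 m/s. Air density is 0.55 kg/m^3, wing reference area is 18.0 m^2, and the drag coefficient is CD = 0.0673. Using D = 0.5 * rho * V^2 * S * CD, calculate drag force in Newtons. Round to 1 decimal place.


Step 1: Dynamic pressure q = 0.5 * 0.55 * 248.5^2 = 16981.8688 Pa
Step 2: Drag D = q * S * CD = 16981.8688 * 18.0 * 0.0673
Step 3: D = 20571.8 N

20571.8


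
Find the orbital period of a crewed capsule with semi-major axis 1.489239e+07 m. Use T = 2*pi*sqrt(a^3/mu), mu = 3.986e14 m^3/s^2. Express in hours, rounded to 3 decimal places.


Step 1: a^3 / mu = 3.302883e+21 / 3.986e14 = 8.286209e+06
Step 2: sqrt(8.286209e+06) = 2878.5777 s
Step 3: T = 2*pi * 2878.5777 = 18086.64 s
Step 4: T in hours = 18086.64 / 3600 = 5.024 hours

5.024


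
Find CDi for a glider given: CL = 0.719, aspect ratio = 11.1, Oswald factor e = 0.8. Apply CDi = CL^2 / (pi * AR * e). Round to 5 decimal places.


Step 1: CL^2 = 0.719^2 = 0.516961
Step 2: pi * AR * e = 3.14159 * 11.1 * 0.8 = 27.897343
Step 3: CDi = 0.516961 / 27.897343 = 0.01853

0.01853


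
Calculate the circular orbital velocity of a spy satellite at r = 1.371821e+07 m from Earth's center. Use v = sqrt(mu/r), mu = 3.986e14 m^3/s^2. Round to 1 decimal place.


Step 1: mu / r = 3.986e14 / 1.371821e+07 = 29056269.003
Step 2: v = sqrt(29056269.003) = 5390.4 m/s

5390.4


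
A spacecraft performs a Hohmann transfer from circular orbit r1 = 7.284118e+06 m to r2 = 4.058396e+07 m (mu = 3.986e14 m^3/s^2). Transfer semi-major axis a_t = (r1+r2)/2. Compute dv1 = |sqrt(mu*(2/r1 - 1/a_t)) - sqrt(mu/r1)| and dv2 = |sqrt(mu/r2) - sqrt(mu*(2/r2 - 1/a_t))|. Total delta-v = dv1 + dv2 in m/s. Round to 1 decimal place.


Step 1: Transfer semi-major axis a_t = (7.284118e+06 + 4.058396e+07) / 2 = 2.393404e+07 m
Step 2: v1 (circular at r1) = sqrt(mu/r1) = 7397.42 m/s
Step 3: v_t1 = sqrt(mu*(2/r1 - 1/a_t)) = 9632.73 m/s
Step 4: dv1 = |9632.73 - 7397.42| = 2235.31 m/s
Step 5: v2 (circular at r2) = 3133.95 m/s, v_t2 = 1728.91 m/s
Step 6: dv2 = |3133.95 - 1728.91| = 1405.04 m/s
Step 7: Total delta-v = 2235.31 + 1405.04 = 3640.3 m/s

3640.3


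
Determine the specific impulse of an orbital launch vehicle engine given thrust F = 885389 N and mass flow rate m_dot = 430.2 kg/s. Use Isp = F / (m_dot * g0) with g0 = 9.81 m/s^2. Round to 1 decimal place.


Step 1: m_dot * g0 = 430.2 * 9.81 = 4220.26
Step 2: Isp = 885389 / 4220.26 = 209.8 s

209.8


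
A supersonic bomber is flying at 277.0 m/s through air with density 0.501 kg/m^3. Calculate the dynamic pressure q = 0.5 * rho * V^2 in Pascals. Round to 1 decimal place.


Step 1: V^2 = 277.0^2 = 76729.0
Step 2: q = 0.5 * 0.501 * 76729.0
Step 3: q = 19220.6 Pa

19220.6


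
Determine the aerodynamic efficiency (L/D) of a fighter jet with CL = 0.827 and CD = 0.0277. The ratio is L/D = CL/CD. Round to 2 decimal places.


Step 1: L/D = CL / CD = 0.827 / 0.0277
Step 2: L/D = 29.86

29.86


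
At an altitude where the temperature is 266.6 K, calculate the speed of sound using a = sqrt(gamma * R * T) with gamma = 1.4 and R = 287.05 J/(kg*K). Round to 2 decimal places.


Step 1: gamma * R * T = 1.4 * 287.05 * 266.6 = 107138.542
Step 2: a = sqrt(107138.542) = 327.32 m/s

327.32


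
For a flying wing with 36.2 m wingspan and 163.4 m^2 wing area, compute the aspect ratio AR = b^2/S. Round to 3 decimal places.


Step 1: b^2 = 36.2^2 = 1310.44
Step 2: AR = 1310.44 / 163.4 = 8.020

8.020


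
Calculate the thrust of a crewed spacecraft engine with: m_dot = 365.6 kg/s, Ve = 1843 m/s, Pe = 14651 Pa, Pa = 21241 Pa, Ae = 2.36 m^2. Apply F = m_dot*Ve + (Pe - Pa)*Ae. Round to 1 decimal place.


Step 1: Momentum thrust = m_dot * Ve = 365.6 * 1843 = 673800.8 N
Step 2: Pressure thrust = (Pe - Pa) * Ae = (14651 - 21241) * 2.36 = -15552.40 N
Step 3: Total thrust F = 673800.8 + -15552.40 = 658248.4 N

658248.4


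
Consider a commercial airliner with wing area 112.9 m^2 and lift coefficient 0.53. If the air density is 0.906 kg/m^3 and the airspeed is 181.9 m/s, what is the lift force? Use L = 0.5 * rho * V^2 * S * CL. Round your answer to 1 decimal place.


Step 1: Calculate dynamic pressure q = 0.5 * 0.906 * 181.9^2 = 0.5 * 0.906 * 33087.61 = 14988.6873 Pa
Step 2: Multiply by wing area and lift coefficient: L = 14988.6873 * 112.9 * 0.53
Step 3: L = 1692222.7996 * 0.53 = 896878.1 N

896878.1


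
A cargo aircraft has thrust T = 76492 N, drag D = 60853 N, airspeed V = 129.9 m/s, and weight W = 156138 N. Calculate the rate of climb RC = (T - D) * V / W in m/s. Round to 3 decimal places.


Step 1: Excess thrust = T - D = 76492 - 60853 = 15639 N
Step 2: Excess power = 15639 * 129.9 = 2031506.1 W
Step 3: RC = 2031506.1 / 156138 = 13.011 m/s

13.011


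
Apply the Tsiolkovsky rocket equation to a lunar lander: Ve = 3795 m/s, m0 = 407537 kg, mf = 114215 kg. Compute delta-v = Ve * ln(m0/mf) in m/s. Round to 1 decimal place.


Step 1: Mass ratio m0/mf = 407537 / 114215 = 3.568157
Step 2: ln(3.568157) = 1.272049
Step 3: delta-v = 3795 * 1.272049 = 4827.4 m/s

4827.4


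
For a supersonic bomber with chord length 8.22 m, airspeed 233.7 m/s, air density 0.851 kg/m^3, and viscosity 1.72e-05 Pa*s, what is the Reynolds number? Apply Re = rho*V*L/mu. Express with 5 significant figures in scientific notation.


Step 1: Numerator = rho * V * L = 0.851 * 233.7 * 8.22 = 1634.782914
Step 2: Re = 1634.782914 / 1.72e-05
Step 3: Re = 9.5046e+07

9.5046e+07


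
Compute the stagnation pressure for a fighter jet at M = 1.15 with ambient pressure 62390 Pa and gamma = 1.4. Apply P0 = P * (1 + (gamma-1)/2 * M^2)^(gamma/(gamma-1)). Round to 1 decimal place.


Step 1: (gamma-1)/2 * M^2 = 0.2 * 1.3225 = 0.2645
Step 2: 1 + 0.2645 = 1.2645
Step 3: Exponent gamma/(gamma-1) = 3.5
Step 4: P0 = 62390 * 1.2645^3.5 = 141850.5 Pa

141850.5


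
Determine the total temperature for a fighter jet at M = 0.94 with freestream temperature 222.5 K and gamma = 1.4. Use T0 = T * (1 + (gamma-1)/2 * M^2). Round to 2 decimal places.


Step 1: (gamma-1)/2 = 0.2
Step 2: M^2 = 0.8836
Step 3: 1 + 0.2 * 0.8836 = 1.17672
Step 4: T0 = 222.5 * 1.17672 = 261.82 K

261.82


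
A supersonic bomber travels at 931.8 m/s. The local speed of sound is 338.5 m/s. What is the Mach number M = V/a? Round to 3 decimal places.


Step 1: M = V / a = 931.8 / 338.5
Step 2: M = 2.753

2.753


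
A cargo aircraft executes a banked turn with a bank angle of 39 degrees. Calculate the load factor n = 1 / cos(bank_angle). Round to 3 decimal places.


Step 1: Convert 39 degrees to radians = 0.680678
Step 2: cos(39 deg) = 0.777146
Step 3: n = 1 / 0.777146 = 1.287

1.287


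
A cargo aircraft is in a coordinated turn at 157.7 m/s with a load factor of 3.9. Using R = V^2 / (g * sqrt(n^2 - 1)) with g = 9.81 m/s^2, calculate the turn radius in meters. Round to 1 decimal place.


Step 1: V^2 = 157.7^2 = 24869.29
Step 2: n^2 - 1 = 3.9^2 - 1 = 14.21
Step 3: sqrt(14.21) = 3.769615
Step 4: R = 24869.29 / (9.81 * 3.769615) = 672.5 m

672.5


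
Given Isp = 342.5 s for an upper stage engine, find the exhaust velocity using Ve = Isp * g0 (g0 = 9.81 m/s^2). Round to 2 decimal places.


Step 1: Ve = Isp * g0 = 342.5 * 9.81
Step 2: Ve = 3359.93 m/s

3359.93


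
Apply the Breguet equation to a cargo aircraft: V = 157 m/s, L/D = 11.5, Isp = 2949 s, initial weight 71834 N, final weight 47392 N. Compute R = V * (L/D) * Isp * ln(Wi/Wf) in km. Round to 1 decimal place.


Step 1: Coefficient = V * (L/D) * Isp = 157 * 11.5 * 2949 = 5324419.5 m
Step 2: Wi/Wf = 71834 / 47392 = 1.515741
Step 3: ln(1.515741) = 0.415904
Step 4: R = 5324419.5 * 0.415904 = 2214449.8 m = 2214.4 km

2214.4
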